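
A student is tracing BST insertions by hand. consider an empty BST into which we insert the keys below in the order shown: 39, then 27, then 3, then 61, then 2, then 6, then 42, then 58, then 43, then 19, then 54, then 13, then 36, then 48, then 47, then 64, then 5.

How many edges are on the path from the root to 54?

Resulting structure (node: left, right):
  39: L=27, R=61
  27: L=3, R=36
  3: L=2, R=6
  61: L=42, R=64
  2: L=–, R=–
  6: L=5, R=19
  42: L=–, R=58
  58: L=43, R=–
  43: L=–, R=54
  19: L=13, R=–
  54: L=48, R=–
  13: L=–, R=–
  36: L=–, R=–
  48: L=47, R=–
  47: L=–, R=–
  64: L=–, R=–
  5: L=–, R=–

Path to 54: 39 → 61 → 42 → 58 → 43 → 54, which is 5 edges.

5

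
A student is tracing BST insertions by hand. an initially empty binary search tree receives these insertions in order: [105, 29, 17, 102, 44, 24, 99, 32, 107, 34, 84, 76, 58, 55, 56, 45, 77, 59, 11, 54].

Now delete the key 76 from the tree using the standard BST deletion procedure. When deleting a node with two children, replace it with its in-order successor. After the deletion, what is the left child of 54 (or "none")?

none

Insert 105: tree is empty, so 105 becomes the root.
Insert 29: 29 < 105 → go left. Place as left child of 105.
Insert 17: 17 < 105 → go left; 17 < 29 → go left. Place as left child of 29.
Insert 102: 102 < 105 → go left; 102 > 29 → go right. Place as right child of 29.
Insert 44: 44 < 105 → go left; 44 > 29 → go right; 44 < 102 → go left. Place as left child of 102.
Insert 24: 24 < 105 → go left; 24 < 29 → go left; 24 > 17 → go right. Place as right child of 17.
Insert 99: 99 < 105 → go left; 99 > 29 → go right; 99 < 102 → go left; 99 > 44 → go right. Place as right child of 44.
Insert 32: 32 < 105 → go left; 32 > 29 → go right; 32 < 102 → go left; 32 < 44 → go left. Place as left child of 44.
Insert 107: 107 > 105 → go right. Place as right child of 105.
Insert 34: 34 < 105 → go left; 34 > 29 → go right; 34 < 102 → go left; 34 < 44 → go left; 34 > 32 → go right. Place as right child of 32.
Insert 84: 84 < 105 → go left; 84 > 29 → go right; 84 < 102 → go left; 84 > 44 → go right; 84 < 99 → go left. Place as left child of 99.
Insert 76: 76 < 105 → go left; 76 > 29 → go right; 76 < 102 → go left; 76 > 44 → go right; 76 < 99 → go left; 76 < 84 → go left. Place as left child of 84.
Insert 58: 58 < 105 → go left; 58 > 29 → go right; 58 < 102 → go left; 58 > 44 → go right; 58 < 99 → go left; 58 < 84 → go left; 58 < 76 → go left. Place as left child of 76.
Insert 55: 55 < 105 → go left; 55 > 29 → go right; 55 < 102 → go left; 55 > 44 → go right; 55 < 99 → go left; 55 < 84 → go left; 55 < 76 → go left; 55 < 58 → go left. Place as left child of 58.
Insert 56: 56 < 105 → go left; 56 > 29 → go right; 56 < 102 → go left; 56 > 44 → go right; 56 < 99 → go left; 56 < 84 → go left; 56 < 76 → go left; 56 < 58 → go left; 56 > 55 → go right. Place as right child of 55.
Insert 45: 45 < 105 → go left; 45 > 29 → go right; 45 < 102 → go left; 45 > 44 → go right; 45 < 99 → go left; 45 < 84 → go left; 45 < 76 → go left; 45 < 58 → go left; 45 < 55 → go left. Place as left child of 55.
Insert 77: 77 < 105 → go left; 77 > 29 → go right; 77 < 102 → go left; 77 > 44 → go right; 77 < 99 → go left; 77 < 84 → go left; 77 > 76 → go right. Place as right child of 76.
Insert 59: 59 < 105 → go left; 59 > 29 → go right; 59 < 102 → go left; 59 > 44 → go right; 59 < 99 → go left; 59 < 84 → go left; 59 < 76 → go left; 59 > 58 → go right. Place as right child of 58.
Insert 11: 11 < 105 → go left; 11 < 29 → go left; 11 < 17 → go left. Place as left child of 17.
Insert 54: 54 < 105 → go left; 54 > 29 → go right; 54 < 102 → go left; 54 > 44 → go right; 54 < 99 → go left; 54 < 84 → go left; 54 < 76 → go left; 54 < 58 → go left; 54 < 55 → go left; 54 > 45 → go right. Place as right child of 45.

Delete 76 (two children — replace with in-order successor).
After deletion, 54's left child: none.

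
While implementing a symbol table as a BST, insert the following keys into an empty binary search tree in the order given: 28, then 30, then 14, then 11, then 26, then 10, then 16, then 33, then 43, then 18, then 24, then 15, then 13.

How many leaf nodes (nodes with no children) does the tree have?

5

28: root
30: right child of 28 (depth 1)
14: left child of 28 (depth 1)
11: left child of 14 (depth 2)
26: right child of 14 (depth 2)
10: left child of 11 (depth 3)
16: left child of 26 (depth 3)
33: right child of 30 (depth 2)
43: right child of 33 (depth 3)
18: right child of 16 (depth 4)
24: right child of 18 (depth 5)
15: left child of 16 (depth 4)
13: right child of 11 (depth 3)

Leaves: 10, 13, 15, 24, 43 — 5 in total.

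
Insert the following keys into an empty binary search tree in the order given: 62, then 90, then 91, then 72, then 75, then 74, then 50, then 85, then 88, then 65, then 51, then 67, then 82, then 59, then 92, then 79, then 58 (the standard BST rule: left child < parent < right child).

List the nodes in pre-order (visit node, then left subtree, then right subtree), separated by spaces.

62 50 51 59 58 90 72 65 67 75 74 85 82 79 88 91 92

62: root
90: right child of 62 (depth 1)
91: right child of 90 (depth 2)
72: left child of 90 (depth 2)
75: right child of 72 (depth 3)
74: left child of 75 (depth 4)
50: left child of 62 (depth 1)
85: right child of 75 (depth 4)
88: right child of 85 (depth 5)
65: left child of 72 (depth 3)
51: right child of 50 (depth 2)
67: right child of 65 (depth 4)
82: left child of 85 (depth 5)
59: right child of 51 (depth 3)
92: right child of 91 (depth 3)
79: left child of 82 (depth 6)
58: left child of 59 (depth 4)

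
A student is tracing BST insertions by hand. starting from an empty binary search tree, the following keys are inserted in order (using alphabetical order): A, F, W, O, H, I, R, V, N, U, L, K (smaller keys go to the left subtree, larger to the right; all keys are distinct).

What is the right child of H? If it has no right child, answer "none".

A: root
F: right child of A (depth 1)
W: right child of F (depth 2)
O: left child of W (depth 3)
H: left child of O (depth 4)
I: right child of H (depth 5)
R: right child of O (depth 4)
V: right child of R (depth 5)
N: right child of I (depth 6)
U: left child of V (depth 6)
L: left child of N (depth 7)
K: left child of L (depth 8)

I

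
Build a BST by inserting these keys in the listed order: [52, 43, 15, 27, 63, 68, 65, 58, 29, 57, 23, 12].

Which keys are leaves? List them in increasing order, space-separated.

12 23 29 57 65

Resulting structure (node: left, right):
  52: L=43, R=63
  43: L=15, R=–
  15: L=12, R=27
  27: L=23, R=29
  63: L=58, R=68
  68: L=65, R=–
  65: L=–, R=–
  58: L=57, R=–
  29: L=–, R=–
  57: L=–, R=–
  23: L=–, R=–
  12: L=–, R=–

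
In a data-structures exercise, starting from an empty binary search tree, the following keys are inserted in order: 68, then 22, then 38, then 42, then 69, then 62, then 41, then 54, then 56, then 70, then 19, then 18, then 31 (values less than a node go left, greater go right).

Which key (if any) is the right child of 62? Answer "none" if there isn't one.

none

68: root
22: left child of 68 (depth 1)
38: right child of 22 (depth 2)
42: right child of 38 (depth 3)
69: right child of 68 (depth 1)
62: right child of 42 (depth 4)
41: left child of 42 (depth 4)
54: left child of 62 (depth 5)
56: right child of 54 (depth 6)
70: right child of 69 (depth 2)
19: left child of 22 (depth 2)
18: left child of 19 (depth 3)
31: left child of 38 (depth 3)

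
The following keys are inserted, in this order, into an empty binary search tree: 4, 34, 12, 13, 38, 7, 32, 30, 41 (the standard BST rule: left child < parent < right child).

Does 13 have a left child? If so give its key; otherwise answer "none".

none

Resulting structure (node: left, right):
  4: L=–, R=34
  34: L=12, R=38
  12: L=7, R=13
  13: L=–, R=32
  38: L=–, R=41
  7: L=–, R=–
  32: L=30, R=–
  30: L=–, R=–
  41: L=–, R=–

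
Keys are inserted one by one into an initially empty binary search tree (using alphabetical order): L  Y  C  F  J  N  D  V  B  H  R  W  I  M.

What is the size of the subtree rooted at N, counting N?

L: root
Y: right child of L (depth 1)
C: left child of L (depth 1)
F: right child of C (depth 2)
J: right child of F (depth 3)
N: left child of Y (depth 2)
D: left child of F (depth 3)
V: right child of N (depth 3)
B: left child of C (depth 2)
H: left child of J (depth 4)
R: left child of V (depth 4)
W: right child of V (depth 4)
I: right child of H (depth 5)
M: left child of N (depth 3)

Subtree rooted at N contains: N, M, V, R, W — 5 nodes.

5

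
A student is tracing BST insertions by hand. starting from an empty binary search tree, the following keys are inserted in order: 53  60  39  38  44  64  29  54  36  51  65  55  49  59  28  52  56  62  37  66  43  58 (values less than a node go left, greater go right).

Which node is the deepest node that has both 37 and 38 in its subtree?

Insert 53: tree is empty, so 53 becomes the root.
Insert 60: 60 > 53 → go right. Place as right child of 53.
Insert 39: 39 < 53 → go left. Place as left child of 53.
Insert 38: 38 < 53 → go left; 38 < 39 → go left. Place as left child of 39.
Insert 44: 44 < 53 → go left; 44 > 39 → go right. Place as right child of 39.
Insert 64: 64 > 53 → go right; 64 > 60 → go right. Place as right child of 60.
Insert 29: 29 < 53 → go left; 29 < 39 → go left; 29 < 38 → go left. Place as left child of 38.
Insert 54: 54 > 53 → go right; 54 < 60 → go left. Place as left child of 60.
Insert 36: 36 < 53 → go left; 36 < 39 → go left; 36 < 38 → go left; 36 > 29 → go right. Place as right child of 29.
Insert 51: 51 < 53 → go left; 51 > 39 → go right; 51 > 44 → go right. Place as right child of 44.
Insert 65: 65 > 53 → go right; 65 > 60 → go right; 65 > 64 → go right. Place as right child of 64.
Insert 55: 55 > 53 → go right; 55 < 60 → go left; 55 > 54 → go right. Place as right child of 54.
Insert 49: 49 < 53 → go left; 49 > 39 → go right; 49 > 44 → go right; 49 < 51 → go left. Place as left child of 51.
Insert 59: 59 > 53 → go right; 59 < 60 → go left; 59 > 54 → go right; 59 > 55 → go right. Place as right child of 55.
Insert 28: 28 < 53 → go left; 28 < 39 → go left; 28 < 38 → go left; 28 < 29 → go left. Place as left child of 29.
Insert 52: 52 < 53 → go left; 52 > 39 → go right; 52 > 44 → go right; 52 > 51 → go right. Place as right child of 51.
Insert 56: 56 > 53 → go right; 56 < 60 → go left; 56 > 54 → go right; 56 > 55 → go right; 56 < 59 → go left. Place as left child of 59.
Insert 62: 62 > 53 → go right; 62 > 60 → go right; 62 < 64 → go left. Place as left child of 64.
Insert 37: 37 < 53 → go left; 37 < 39 → go left; 37 < 38 → go left; 37 > 29 → go right; 37 > 36 → go right. Place as right child of 36.
Insert 66: 66 > 53 → go right; 66 > 60 → go right; 66 > 64 → go right; 66 > 65 → go right. Place as right child of 65.
Insert 43: 43 < 53 → go left; 43 > 39 → go right; 43 < 44 → go left. Place as left child of 44.
Insert 58: 58 > 53 → go right; 58 < 60 → go left; 58 > 54 → go right; 58 > 55 → go right; 58 < 59 → go left; 58 > 56 → go right. Place as right child of 56.

Path to 37: 53 → 39 → 38 → 29 → 36 → 37
Path to 38: 53 → 39 → 38
38 lies on both paths and is an ancestor of the other node.

38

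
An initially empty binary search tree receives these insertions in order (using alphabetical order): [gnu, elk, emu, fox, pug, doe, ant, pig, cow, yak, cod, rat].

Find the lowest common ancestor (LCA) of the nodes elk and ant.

elk

gnu: root
elk: left child of gnu (depth 1)
emu: right child of elk (depth 2)
fox: right child of emu (depth 3)
pug: right child of gnu (depth 1)
doe: left child of elk (depth 2)
ant: left child of doe (depth 3)
pig: left child of pug (depth 2)
cow: right child of ant (depth 4)
yak: right child of pug (depth 2)
cod: left child of cow (depth 5)
rat: left child of yak (depth 3)

Path to elk: gnu → elk
Path to ant: gnu → elk → doe → ant
elk lies on both paths and is an ancestor of the other node.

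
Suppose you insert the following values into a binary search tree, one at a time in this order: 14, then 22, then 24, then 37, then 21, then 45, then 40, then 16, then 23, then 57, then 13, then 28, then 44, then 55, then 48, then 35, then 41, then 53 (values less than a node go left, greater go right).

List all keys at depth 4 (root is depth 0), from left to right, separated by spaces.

14: root
22: right child of 14 (depth 1)
24: right child of 22 (depth 2)
37: right child of 24 (depth 3)
21: left child of 22 (depth 2)
45: right child of 37 (depth 4)
40: left child of 45 (depth 5)
16: left child of 21 (depth 3)
23: left child of 24 (depth 3)
57: right child of 45 (depth 5)
13: left child of 14 (depth 1)
28: left child of 37 (depth 4)
44: right child of 40 (depth 6)
55: left child of 57 (depth 6)
48: left child of 55 (depth 7)
35: right child of 28 (depth 5)
41: left child of 44 (depth 7)
53: right child of 48 (depth 8)

28 45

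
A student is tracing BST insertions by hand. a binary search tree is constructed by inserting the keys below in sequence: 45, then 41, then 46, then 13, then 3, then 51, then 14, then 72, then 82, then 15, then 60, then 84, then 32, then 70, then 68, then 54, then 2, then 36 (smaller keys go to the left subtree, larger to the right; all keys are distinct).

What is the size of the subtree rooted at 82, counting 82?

2

Insert 45: tree is empty, so 45 becomes the root.
Insert 41: 41 < 45 → go left. Place as left child of 45.
Insert 46: 46 > 45 → go right. Place as right child of 45.
Insert 13: 13 < 45 → go left; 13 < 41 → go left. Place as left child of 41.
Insert 3: 3 < 45 → go left; 3 < 41 → go left; 3 < 13 → go left. Place as left child of 13.
Insert 51: 51 > 45 → go right; 51 > 46 → go right. Place as right child of 46.
Insert 14: 14 < 45 → go left; 14 < 41 → go left; 14 > 13 → go right. Place as right child of 13.
Insert 72: 72 > 45 → go right; 72 > 46 → go right; 72 > 51 → go right. Place as right child of 51.
Insert 82: 82 > 45 → go right; 82 > 46 → go right; 82 > 51 → go right; 82 > 72 → go right. Place as right child of 72.
Insert 15: 15 < 45 → go left; 15 < 41 → go left; 15 > 13 → go right; 15 > 14 → go right. Place as right child of 14.
Insert 60: 60 > 45 → go right; 60 > 46 → go right; 60 > 51 → go right; 60 < 72 → go left. Place as left child of 72.
Insert 84: 84 > 45 → go right; 84 > 46 → go right; 84 > 51 → go right; 84 > 72 → go right; 84 > 82 → go right. Place as right child of 82.
Insert 32: 32 < 45 → go left; 32 < 41 → go left; 32 > 13 → go right; 32 > 14 → go right; 32 > 15 → go right. Place as right child of 15.
Insert 70: 70 > 45 → go right; 70 > 46 → go right; 70 > 51 → go right; 70 < 72 → go left; 70 > 60 → go right. Place as right child of 60.
Insert 68: 68 > 45 → go right; 68 > 46 → go right; 68 > 51 → go right; 68 < 72 → go left; 68 > 60 → go right; 68 < 70 → go left. Place as left child of 70.
Insert 54: 54 > 45 → go right; 54 > 46 → go right; 54 > 51 → go right; 54 < 72 → go left; 54 < 60 → go left. Place as left child of 60.
Insert 2: 2 < 45 → go left; 2 < 41 → go left; 2 < 13 → go left; 2 < 3 → go left. Place as left child of 3.
Insert 36: 36 < 45 → go left; 36 < 41 → go left; 36 > 13 → go right; 36 > 14 → go right; 36 > 15 → go right; 36 > 32 → go right. Place as right child of 32.

Subtree rooted at 82 contains: 82, 84 — 2 nodes.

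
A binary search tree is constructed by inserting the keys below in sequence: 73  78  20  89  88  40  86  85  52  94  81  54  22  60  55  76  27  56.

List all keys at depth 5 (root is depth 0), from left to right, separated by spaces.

Insert 73: tree is empty, so 73 becomes the root.
Insert 78: 78 > 73 → go right. Place as right child of 73.
Insert 20: 20 < 73 → go left. Place as left child of 73.
Insert 89: 89 > 73 → go right; 89 > 78 → go right. Place as right child of 78.
Insert 88: 88 > 73 → go right; 88 > 78 → go right; 88 < 89 → go left. Place as left child of 89.
Insert 40: 40 < 73 → go left; 40 > 20 → go right. Place as right child of 20.
Insert 86: 86 > 73 → go right; 86 > 78 → go right; 86 < 89 → go left; 86 < 88 → go left. Place as left child of 88.
Insert 85: 85 > 73 → go right; 85 > 78 → go right; 85 < 89 → go left; 85 < 88 → go left; 85 < 86 → go left. Place as left child of 86.
Insert 52: 52 < 73 → go left; 52 > 20 → go right; 52 > 40 → go right. Place as right child of 40.
Insert 94: 94 > 73 → go right; 94 > 78 → go right; 94 > 89 → go right. Place as right child of 89.
Insert 81: 81 > 73 → go right; 81 > 78 → go right; 81 < 89 → go left; 81 < 88 → go left; 81 < 86 → go left; 81 < 85 → go left. Place as left child of 85.
Insert 54: 54 < 73 → go left; 54 > 20 → go right; 54 > 40 → go right; 54 > 52 → go right. Place as right child of 52.
Insert 22: 22 < 73 → go left; 22 > 20 → go right; 22 < 40 → go left. Place as left child of 40.
Insert 60: 60 < 73 → go left; 60 > 20 → go right; 60 > 40 → go right; 60 > 52 → go right; 60 > 54 → go right. Place as right child of 54.
Insert 55: 55 < 73 → go left; 55 > 20 → go right; 55 > 40 → go right; 55 > 52 → go right; 55 > 54 → go right; 55 < 60 → go left. Place as left child of 60.
Insert 76: 76 > 73 → go right; 76 < 78 → go left. Place as left child of 78.
Insert 27: 27 < 73 → go left; 27 > 20 → go right; 27 < 40 → go left; 27 > 22 → go right. Place as right child of 22.
Insert 56: 56 < 73 → go left; 56 > 20 → go right; 56 > 40 → go right; 56 > 52 → go right; 56 > 54 → go right; 56 < 60 → go left; 56 > 55 → go right. Place as right child of 55.

60 85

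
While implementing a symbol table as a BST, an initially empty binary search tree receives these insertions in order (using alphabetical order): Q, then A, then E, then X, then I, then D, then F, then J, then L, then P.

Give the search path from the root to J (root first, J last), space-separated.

Insert Q: tree is empty, so Q becomes the root.
Insert A: A < Q → go left. Place as left child of Q.
Insert E: E < Q → go left; E > A → go right. Place as right child of A.
Insert X: X > Q → go right. Place as right child of Q.
Insert I: I < Q → go left; I > A → go right; I > E → go right. Place as right child of E.
Insert D: D < Q → go left; D > A → go right; D < E → go left. Place as left child of E.
Insert F: F < Q → go left; F > A → go right; F > E → go right; F < I → go left. Place as left child of I.
Insert J: J < Q → go left; J > A → go right; J > E → go right; J > I → go right. Place as right child of I.
Insert L: L < Q → go left; L > A → go right; L > E → go right; L > I → go right; L > J → go right. Place as right child of J.
Insert P: P < Q → go left; P > A → go right; P > E → go right; P > I → go right; P > J → go right; P > L → go right. Place as right child of L.

Q A E I J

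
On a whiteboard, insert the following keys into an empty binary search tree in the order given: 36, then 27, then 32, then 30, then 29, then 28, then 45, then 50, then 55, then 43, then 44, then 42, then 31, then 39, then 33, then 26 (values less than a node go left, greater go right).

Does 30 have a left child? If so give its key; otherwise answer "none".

29

36: root
27: left child of 36 (depth 1)
32: right child of 27 (depth 2)
30: left child of 32 (depth 3)
29: left child of 30 (depth 4)
28: left child of 29 (depth 5)
45: right child of 36 (depth 1)
50: right child of 45 (depth 2)
55: right child of 50 (depth 3)
43: left child of 45 (depth 2)
44: right child of 43 (depth 3)
42: left child of 43 (depth 3)
31: right child of 30 (depth 4)
39: left child of 42 (depth 4)
33: right child of 32 (depth 3)
26: left child of 27 (depth 2)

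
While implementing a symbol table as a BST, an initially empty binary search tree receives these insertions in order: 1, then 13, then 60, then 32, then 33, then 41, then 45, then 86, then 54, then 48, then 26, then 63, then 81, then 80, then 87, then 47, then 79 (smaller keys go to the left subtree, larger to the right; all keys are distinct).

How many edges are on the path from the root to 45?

1: root
13: right child of 1 (depth 1)
60: right child of 13 (depth 2)
32: left child of 60 (depth 3)
33: right child of 32 (depth 4)
41: right child of 33 (depth 5)
45: right child of 41 (depth 6)
86: right child of 60 (depth 3)
54: right child of 45 (depth 7)
48: left child of 54 (depth 8)
26: left child of 32 (depth 4)
63: left child of 86 (depth 4)
81: right child of 63 (depth 5)
80: left child of 81 (depth 6)
87: right child of 86 (depth 4)
47: left child of 48 (depth 9)
79: left child of 80 (depth 7)

Path to 45: 1 → 13 → 60 → 32 → 33 → 41 → 45, which is 6 edges.

6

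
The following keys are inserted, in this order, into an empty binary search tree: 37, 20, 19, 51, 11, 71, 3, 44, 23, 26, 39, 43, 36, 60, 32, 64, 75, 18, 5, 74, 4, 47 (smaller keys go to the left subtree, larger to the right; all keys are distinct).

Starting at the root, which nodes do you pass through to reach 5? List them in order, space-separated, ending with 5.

Insert 37: tree is empty, so 37 becomes the root.
Insert 20: 20 < 37 → go left. Place as left child of 37.
Insert 19: 19 < 37 → go left; 19 < 20 → go left. Place as left child of 20.
Insert 51: 51 > 37 → go right. Place as right child of 37.
Insert 11: 11 < 37 → go left; 11 < 20 → go left; 11 < 19 → go left. Place as left child of 19.
Insert 71: 71 > 37 → go right; 71 > 51 → go right. Place as right child of 51.
Insert 3: 3 < 37 → go left; 3 < 20 → go left; 3 < 19 → go left; 3 < 11 → go left. Place as left child of 11.
Insert 44: 44 > 37 → go right; 44 < 51 → go left. Place as left child of 51.
Insert 23: 23 < 37 → go left; 23 > 20 → go right. Place as right child of 20.
Insert 26: 26 < 37 → go left; 26 > 20 → go right; 26 > 23 → go right. Place as right child of 23.
Insert 39: 39 > 37 → go right; 39 < 51 → go left; 39 < 44 → go left. Place as left child of 44.
Insert 43: 43 > 37 → go right; 43 < 51 → go left; 43 < 44 → go left; 43 > 39 → go right. Place as right child of 39.
Insert 36: 36 < 37 → go left; 36 > 20 → go right; 36 > 23 → go right; 36 > 26 → go right. Place as right child of 26.
Insert 60: 60 > 37 → go right; 60 > 51 → go right; 60 < 71 → go left. Place as left child of 71.
Insert 32: 32 < 37 → go left; 32 > 20 → go right; 32 > 23 → go right; 32 > 26 → go right; 32 < 36 → go left. Place as left child of 36.
Insert 64: 64 > 37 → go right; 64 > 51 → go right; 64 < 71 → go left; 64 > 60 → go right. Place as right child of 60.
Insert 75: 75 > 37 → go right; 75 > 51 → go right; 75 > 71 → go right. Place as right child of 71.
Insert 18: 18 < 37 → go left; 18 < 20 → go left; 18 < 19 → go left; 18 > 11 → go right. Place as right child of 11.
Insert 5: 5 < 37 → go left; 5 < 20 → go left; 5 < 19 → go left; 5 < 11 → go left; 5 > 3 → go right. Place as right child of 3.
Insert 74: 74 > 37 → go right; 74 > 51 → go right; 74 > 71 → go right; 74 < 75 → go left. Place as left child of 75.
Insert 4: 4 < 37 → go left; 4 < 20 → go left; 4 < 19 → go left; 4 < 11 → go left; 4 > 3 → go right; 4 < 5 → go left. Place as left child of 5.
Insert 47: 47 > 37 → go right; 47 < 51 → go left; 47 > 44 → go right. Place as right child of 44.

37 20 19 11 3 5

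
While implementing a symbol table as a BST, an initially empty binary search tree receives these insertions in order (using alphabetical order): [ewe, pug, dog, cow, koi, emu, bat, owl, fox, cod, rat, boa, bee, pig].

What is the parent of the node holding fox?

koi

Resulting structure (node: left, right):
  ewe: L=dog, R=pug
  pug: L=koi, R=rat
  dog: L=cow, R=emu
  cow: L=bat, R=–
  koi: L=fox, R=owl
  emu: L=–, R=–
  bat: L=–, R=cod
  owl: L=–, R=pig
  fox: L=–, R=–
  cod: L=boa, R=–
  rat: L=–, R=–
  boa: L=bee, R=–
  bee: L=–, R=–
  pig: L=–, R=–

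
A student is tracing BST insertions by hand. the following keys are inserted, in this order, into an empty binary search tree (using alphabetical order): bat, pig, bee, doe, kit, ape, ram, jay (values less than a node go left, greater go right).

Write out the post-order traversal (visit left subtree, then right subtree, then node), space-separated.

bat: root
pig: right child of bat (depth 1)
bee: left child of pig (depth 2)
doe: right child of bee (depth 3)
kit: right child of doe (depth 4)
ape: left child of bat (depth 1)
ram: right child of pig (depth 2)
jay: left child of kit (depth 5)

ape jay kit doe bee ram pig bat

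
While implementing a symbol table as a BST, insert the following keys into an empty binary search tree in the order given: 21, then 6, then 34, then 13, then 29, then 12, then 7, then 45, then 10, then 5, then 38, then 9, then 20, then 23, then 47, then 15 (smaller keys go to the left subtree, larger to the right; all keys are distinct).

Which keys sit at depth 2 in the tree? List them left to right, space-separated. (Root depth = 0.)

5 13 29 45

21: root
6: left child of 21 (depth 1)
34: right child of 21 (depth 1)
13: right child of 6 (depth 2)
29: left child of 34 (depth 2)
12: left child of 13 (depth 3)
7: left child of 12 (depth 4)
45: right child of 34 (depth 2)
10: right child of 7 (depth 5)
5: left child of 6 (depth 2)
38: left child of 45 (depth 3)
9: left child of 10 (depth 6)
20: right child of 13 (depth 3)
23: left child of 29 (depth 3)
47: right child of 45 (depth 3)
15: left child of 20 (depth 4)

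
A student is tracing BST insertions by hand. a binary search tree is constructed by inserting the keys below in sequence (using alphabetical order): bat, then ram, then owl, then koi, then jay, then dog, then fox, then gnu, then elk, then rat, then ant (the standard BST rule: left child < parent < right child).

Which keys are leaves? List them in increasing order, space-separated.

Resulting structure (node: left, right):
  bat: L=ant, R=ram
  ram: L=owl, R=rat
  owl: L=koi, R=–
  koi: L=jay, R=–
  jay: L=dog, R=–
  dog: L=–, R=fox
  fox: L=elk, R=gnu
  gnu: L=–, R=–
  elk: L=–, R=–
  rat: L=–, R=–
  ant: L=–, R=–

ant elk gnu rat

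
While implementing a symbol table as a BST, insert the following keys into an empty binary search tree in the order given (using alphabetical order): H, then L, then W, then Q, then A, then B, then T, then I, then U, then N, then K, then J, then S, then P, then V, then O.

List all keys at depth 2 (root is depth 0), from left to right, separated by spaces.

B I W

H: root
L: right child of H (depth 1)
W: right child of L (depth 2)
Q: left child of W (depth 3)
A: left child of H (depth 1)
B: right child of A (depth 2)
T: right child of Q (depth 4)
I: left child of L (depth 2)
U: right child of T (depth 5)
N: left child of Q (depth 4)
K: right child of I (depth 3)
J: left child of K (depth 4)
S: left child of T (depth 5)
P: right child of N (depth 5)
V: right child of U (depth 6)
O: left child of P (depth 6)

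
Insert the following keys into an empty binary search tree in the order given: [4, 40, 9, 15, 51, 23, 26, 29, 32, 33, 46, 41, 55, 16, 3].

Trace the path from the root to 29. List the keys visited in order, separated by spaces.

4 40 9 15 23 26 29

4: root
40: right child of 4 (depth 1)
9: left child of 40 (depth 2)
15: right child of 9 (depth 3)
51: right child of 40 (depth 2)
23: right child of 15 (depth 4)
26: right child of 23 (depth 5)
29: right child of 26 (depth 6)
32: right child of 29 (depth 7)
33: right child of 32 (depth 8)
46: left child of 51 (depth 3)
41: left child of 46 (depth 4)
55: right child of 51 (depth 3)
16: left child of 23 (depth 5)
3: left child of 4 (depth 1)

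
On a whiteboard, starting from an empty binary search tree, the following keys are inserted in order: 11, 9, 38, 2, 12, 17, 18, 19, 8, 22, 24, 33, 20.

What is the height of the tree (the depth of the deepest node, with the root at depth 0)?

8

Resulting structure (node: left, right):
  11: L=9, R=38
  9: L=2, R=–
  38: L=12, R=–
  2: L=–, R=8
  12: L=–, R=17
  17: L=–, R=18
  18: L=–, R=19
  19: L=–, R=22
  8: L=–, R=–
  22: L=20, R=24
  24: L=–, R=33
  33: L=–, R=–
  20: L=–, R=–

The deepest node is 33 at depth 8.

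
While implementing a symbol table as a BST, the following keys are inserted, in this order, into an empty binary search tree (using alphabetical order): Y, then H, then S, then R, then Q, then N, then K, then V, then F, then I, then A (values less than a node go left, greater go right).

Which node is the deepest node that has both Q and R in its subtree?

R

Resulting structure (node: left, right):
  Y: L=H, R=–
  H: L=F, R=S
  S: L=R, R=V
  R: L=Q, R=–
  Q: L=N, R=–
  N: L=K, R=–
  K: L=I, R=–
  V: L=–, R=–
  F: L=A, R=–
  I: L=–, R=–
  A: L=–, R=–

Path to Q: Y → H → S → R → Q
Path to R: Y → H → S → R
R lies on both paths and is an ancestor of the other node.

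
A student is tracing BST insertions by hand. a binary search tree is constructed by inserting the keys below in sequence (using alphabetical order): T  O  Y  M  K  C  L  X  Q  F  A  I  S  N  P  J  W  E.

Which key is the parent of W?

X

Resulting structure (node: left, right):
  T: L=O, R=Y
  O: L=M, R=Q
  Y: L=X, R=–
  M: L=K, R=N
  K: L=C, R=L
  C: L=A, R=F
  L: L=–, R=–
  X: L=W, R=–
  Q: L=P, R=S
  F: L=E, R=I
  A: L=–, R=–
  I: L=–, R=J
  S: L=–, R=–
  N: L=–, R=–
  P: L=–, R=–
  J: L=–, R=–
  W: L=–, R=–
  E: L=–, R=–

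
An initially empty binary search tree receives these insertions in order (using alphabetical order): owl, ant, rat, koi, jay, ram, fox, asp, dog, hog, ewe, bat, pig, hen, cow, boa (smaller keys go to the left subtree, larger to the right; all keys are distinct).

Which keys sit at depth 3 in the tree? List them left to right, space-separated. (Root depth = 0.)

jay pig

owl: root
ant: left child of owl (depth 1)
rat: right child of owl (depth 1)
koi: right child of ant (depth 2)
jay: left child of koi (depth 3)
ram: left child of rat (depth 2)
fox: left child of jay (depth 4)
asp: left child of fox (depth 5)
dog: right child of asp (depth 6)
hog: right child of fox (depth 5)
ewe: right child of dog (depth 7)
bat: left child of dog (depth 7)
pig: left child of ram (depth 3)
hen: left child of hog (depth 6)
cow: right child of bat (depth 8)
boa: left child of cow (depth 9)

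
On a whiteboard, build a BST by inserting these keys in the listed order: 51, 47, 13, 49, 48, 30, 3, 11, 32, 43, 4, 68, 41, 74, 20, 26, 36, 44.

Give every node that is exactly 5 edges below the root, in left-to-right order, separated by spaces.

Resulting structure (node: left, right):
  51: L=47, R=68
  47: L=13, R=49
  13: L=3, R=30
  49: L=48, R=–
  48: L=–, R=–
  30: L=20, R=32
  3: L=–, R=11
  11: L=4, R=–
  32: L=–, R=43
  43: L=41, R=44
  4: L=–, R=–
  68: L=–, R=74
  41: L=36, R=–
  74: L=–, R=–
  20: L=–, R=26
  26: L=–, R=–
  36: L=–, R=–
  44: L=–, R=–

4 26 43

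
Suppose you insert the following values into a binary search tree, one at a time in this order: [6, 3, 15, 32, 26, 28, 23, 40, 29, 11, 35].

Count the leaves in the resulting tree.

5

6: root
3: left child of 6 (depth 1)
15: right child of 6 (depth 1)
32: right child of 15 (depth 2)
26: left child of 32 (depth 3)
28: right child of 26 (depth 4)
23: left child of 26 (depth 4)
40: right child of 32 (depth 3)
29: right child of 28 (depth 5)
11: left child of 15 (depth 2)
35: left child of 40 (depth 4)

Leaves: 3, 11, 23, 29, 35 — 5 in total.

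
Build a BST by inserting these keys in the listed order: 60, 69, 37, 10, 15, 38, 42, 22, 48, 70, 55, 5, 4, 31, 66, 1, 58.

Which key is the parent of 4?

60: root
69: right child of 60 (depth 1)
37: left child of 60 (depth 1)
10: left child of 37 (depth 2)
15: right child of 10 (depth 3)
38: right child of 37 (depth 2)
42: right child of 38 (depth 3)
22: right child of 15 (depth 4)
48: right child of 42 (depth 4)
70: right child of 69 (depth 2)
55: right child of 48 (depth 5)
5: left child of 10 (depth 3)
4: left child of 5 (depth 4)
31: right child of 22 (depth 5)
66: left child of 69 (depth 2)
1: left child of 4 (depth 5)
58: right child of 55 (depth 6)

5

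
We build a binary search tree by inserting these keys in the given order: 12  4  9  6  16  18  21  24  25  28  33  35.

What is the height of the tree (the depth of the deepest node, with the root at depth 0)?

12: root
4: left child of 12 (depth 1)
9: right child of 4 (depth 2)
6: left child of 9 (depth 3)
16: right child of 12 (depth 1)
18: right child of 16 (depth 2)
21: right child of 18 (depth 3)
24: right child of 21 (depth 4)
25: right child of 24 (depth 5)
28: right child of 25 (depth 6)
33: right child of 28 (depth 7)
35: right child of 33 (depth 8)

The deepest node is 35 at depth 8.

8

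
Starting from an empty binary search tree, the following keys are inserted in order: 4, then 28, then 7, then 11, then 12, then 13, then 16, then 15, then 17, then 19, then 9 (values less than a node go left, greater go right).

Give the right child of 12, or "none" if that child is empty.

Resulting structure (node: left, right):
  4: L=–, R=28
  28: L=7, R=–
  7: L=–, R=11
  11: L=9, R=12
  12: L=–, R=13
  13: L=–, R=16
  16: L=15, R=17
  15: L=–, R=–
  17: L=–, R=19
  19: L=–, R=–
  9: L=–, R=–

13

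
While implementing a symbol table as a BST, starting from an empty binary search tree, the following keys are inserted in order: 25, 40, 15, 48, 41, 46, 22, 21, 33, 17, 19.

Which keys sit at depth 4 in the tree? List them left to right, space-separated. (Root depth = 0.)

Insert 25: tree is empty, so 25 becomes the root.
Insert 40: 40 > 25 → go right. Place as right child of 25.
Insert 15: 15 < 25 → go left. Place as left child of 25.
Insert 48: 48 > 25 → go right; 48 > 40 → go right. Place as right child of 40.
Insert 41: 41 > 25 → go right; 41 > 40 → go right; 41 < 48 → go left. Place as left child of 48.
Insert 46: 46 > 25 → go right; 46 > 40 → go right; 46 < 48 → go left; 46 > 41 → go right. Place as right child of 41.
Insert 22: 22 < 25 → go left; 22 > 15 → go right. Place as right child of 15.
Insert 21: 21 < 25 → go left; 21 > 15 → go right; 21 < 22 → go left. Place as left child of 22.
Insert 33: 33 > 25 → go right; 33 < 40 → go left. Place as left child of 40.
Insert 17: 17 < 25 → go left; 17 > 15 → go right; 17 < 22 → go left; 17 < 21 → go left. Place as left child of 21.
Insert 19: 19 < 25 → go left; 19 > 15 → go right; 19 < 22 → go left; 19 < 21 → go left; 19 > 17 → go right. Place as right child of 17.

17 46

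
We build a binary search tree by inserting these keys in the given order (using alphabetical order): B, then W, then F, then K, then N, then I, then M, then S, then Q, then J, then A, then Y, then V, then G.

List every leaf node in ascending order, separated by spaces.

A G J M Q V Y

B: root
W: right child of B (depth 1)
F: left child of W (depth 2)
K: right child of F (depth 3)
N: right child of K (depth 4)
I: left child of K (depth 4)
M: left child of N (depth 5)
S: right child of N (depth 5)
Q: left child of S (depth 6)
J: right child of I (depth 5)
A: left child of B (depth 1)
Y: right child of W (depth 2)
V: right child of S (depth 6)
G: left child of I (depth 5)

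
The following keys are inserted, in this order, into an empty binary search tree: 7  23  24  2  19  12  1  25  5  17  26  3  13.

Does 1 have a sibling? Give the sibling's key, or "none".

7: root
23: right child of 7 (depth 1)
24: right child of 23 (depth 2)
2: left child of 7 (depth 1)
19: left child of 23 (depth 2)
12: left child of 19 (depth 3)
1: left child of 2 (depth 2)
25: right child of 24 (depth 3)
5: right child of 2 (depth 2)
17: right child of 12 (depth 4)
26: right child of 25 (depth 4)
3: left child of 5 (depth 3)
13: left child of 17 (depth 5)

1's parent is 2; the other child of 2 is 5.

5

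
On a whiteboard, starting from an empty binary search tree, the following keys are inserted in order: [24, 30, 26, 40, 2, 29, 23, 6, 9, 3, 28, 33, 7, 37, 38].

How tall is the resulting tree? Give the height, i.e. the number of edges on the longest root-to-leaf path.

Resulting structure (node: left, right):
  24: L=2, R=30
  30: L=26, R=40
  26: L=–, R=29
  40: L=33, R=–
  2: L=–, R=23
  29: L=28, R=–
  23: L=6, R=–
  6: L=3, R=9
  9: L=7, R=–
  3: L=–, R=–
  28: L=–, R=–
  33: L=–, R=37
  7: L=–, R=–
  37: L=–, R=38
  38: L=–, R=–

The deepest node is 7 at depth 5.

5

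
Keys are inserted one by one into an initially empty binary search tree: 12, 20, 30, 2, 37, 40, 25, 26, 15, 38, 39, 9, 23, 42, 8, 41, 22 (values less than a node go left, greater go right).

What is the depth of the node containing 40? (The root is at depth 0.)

12: root
20: right child of 12 (depth 1)
30: right child of 20 (depth 2)
2: left child of 12 (depth 1)
37: right child of 30 (depth 3)
40: right child of 37 (depth 4)
25: left child of 30 (depth 3)
26: right child of 25 (depth 4)
15: left child of 20 (depth 2)
38: left child of 40 (depth 5)
39: right child of 38 (depth 6)
9: right child of 2 (depth 2)
23: left child of 25 (depth 4)
42: right child of 40 (depth 5)
8: left child of 9 (depth 3)
41: left child of 42 (depth 6)
22: left child of 23 (depth 5)

Path to 40: 12 → 20 → 30 → 37 → 40, which is 4 edges.

4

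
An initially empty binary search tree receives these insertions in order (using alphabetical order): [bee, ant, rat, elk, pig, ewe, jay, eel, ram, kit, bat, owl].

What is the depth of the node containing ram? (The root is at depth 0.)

4

Resulting structure (node: left, right):
  bee: L=ant, R=rat
  ant: L=–, R=bat
  rat: L=elk, R=–
  elk: L=eel, R=pig
  pig: L=ewe, R=ram
  ewe: L=–, R=jay
  jay: L=–, R=kit
  eel: L=–, R=–
  ram: L=–, R=–
  kit: L=–, R=owl
  bat: L=–, R=–
  owl: L=–, R=–

Path to ram: bee → rat → elk → pig → ram, which is 4 edges.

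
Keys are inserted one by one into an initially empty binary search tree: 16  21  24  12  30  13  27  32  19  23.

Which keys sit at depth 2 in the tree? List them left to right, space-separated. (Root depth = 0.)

13 19 24

16: root
21: right child of 16 (depth 1)
24: right child of 21 (depth 2)
12: left child of 16 (depth 1)
30: right child of 24 (depth 3)
13: right child of 12 (depth 2)
27: left child of 30 (depth 4)
32: right child of 30 (depth 4)
19: left child of 21 (depth 2)
23: left child of 24 (depth 3)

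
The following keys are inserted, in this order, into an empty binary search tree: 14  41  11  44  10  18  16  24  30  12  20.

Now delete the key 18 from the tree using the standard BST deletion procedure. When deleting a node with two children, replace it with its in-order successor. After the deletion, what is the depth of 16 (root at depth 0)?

14: root
41: right child of 14 (depth 1)
11: left child of 14 (depth 1)
44: right child of 41 (depth 2)
10: left child of 11 (depth 2)
18: left child of 41 (depth 2)
16: left child of 18 (depth 3)
24: right child of 18 (depth 3)
30: right child of 24 (depth 4)
12: right child of 11 (depth 2)
20: left child of 24 (depth 4)

Delete 18 (two children — replace with in-order successor).
After deletion, path to 16: 14 → 41 → 20 → 16.

3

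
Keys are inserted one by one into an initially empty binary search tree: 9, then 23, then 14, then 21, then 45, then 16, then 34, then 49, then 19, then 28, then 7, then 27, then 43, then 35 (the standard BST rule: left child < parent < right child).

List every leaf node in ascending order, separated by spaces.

9: root
23: right child of 9 (depth 1)
14: left child of 23 (depth 2)
21: right child of 14 (depth 3)
45: right child of 23 (depth 2)
16: left child of 21 (depth 4)
34: left child of 45 (depth 3)
49: right child of 45 (depth 3)
19: right child of 16 (depth 5)
28: left child of 34 (depth 4)
7: left child of 9 (depth 1)
27: left child of 28 (depth 5)
43: right child of 34 (depth 4)
35: left child of 43 (depth 5)

7 19 27 35 49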